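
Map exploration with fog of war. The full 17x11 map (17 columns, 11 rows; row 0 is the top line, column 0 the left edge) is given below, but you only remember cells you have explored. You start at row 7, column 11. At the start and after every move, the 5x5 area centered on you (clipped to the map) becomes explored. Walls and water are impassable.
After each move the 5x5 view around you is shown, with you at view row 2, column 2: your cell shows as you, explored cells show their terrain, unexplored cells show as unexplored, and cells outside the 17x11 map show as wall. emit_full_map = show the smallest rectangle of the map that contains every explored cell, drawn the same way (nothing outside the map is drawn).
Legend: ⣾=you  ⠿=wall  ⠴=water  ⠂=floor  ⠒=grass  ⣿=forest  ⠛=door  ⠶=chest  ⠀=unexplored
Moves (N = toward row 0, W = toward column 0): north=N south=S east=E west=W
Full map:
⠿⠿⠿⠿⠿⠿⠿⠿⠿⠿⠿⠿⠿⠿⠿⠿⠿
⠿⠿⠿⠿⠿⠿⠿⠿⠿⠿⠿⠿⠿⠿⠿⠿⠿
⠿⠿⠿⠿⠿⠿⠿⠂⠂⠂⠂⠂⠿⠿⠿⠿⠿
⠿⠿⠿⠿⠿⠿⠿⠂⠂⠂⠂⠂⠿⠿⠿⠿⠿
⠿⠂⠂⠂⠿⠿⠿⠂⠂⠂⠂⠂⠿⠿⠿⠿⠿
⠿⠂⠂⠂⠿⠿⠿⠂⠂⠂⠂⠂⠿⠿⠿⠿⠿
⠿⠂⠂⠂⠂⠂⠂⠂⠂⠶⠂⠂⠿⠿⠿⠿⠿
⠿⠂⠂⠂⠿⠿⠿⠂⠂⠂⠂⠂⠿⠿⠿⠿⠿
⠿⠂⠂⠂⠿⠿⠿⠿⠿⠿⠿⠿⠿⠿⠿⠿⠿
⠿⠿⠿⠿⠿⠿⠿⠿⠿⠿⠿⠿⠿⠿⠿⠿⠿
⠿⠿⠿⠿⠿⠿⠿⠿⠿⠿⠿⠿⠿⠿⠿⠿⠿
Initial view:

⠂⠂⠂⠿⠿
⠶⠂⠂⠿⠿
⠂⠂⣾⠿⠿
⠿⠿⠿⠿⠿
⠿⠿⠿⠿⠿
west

⠂⠂⠂⠂⠿
⠂⠶⠂⠂⠿
⠂⠂⣾⠂⠿
⠿⠿⠿⠿⠿
⠿⠿⠿⠿⠿

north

⠂⠂⠂⠂⠿
⠂⠂⠂⠂⠿
⠂⠶⣾⠂⠿
⠂⠂⠂⠂⠿
⠿⠿⠿⠿⠿

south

⠂⠂⠂⠂⠿
⠂⠶⠂⠂⠿
⠂⠂⣾⠂⠿
⠿⠿⠿⠿⠿
⠿⠿⠿⠿⠿

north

⠂⠂⠂⠂⠿
⠂⠂⠂⠂⠿
⠂⠶⣾⠂⠿
⠂⠂⠂⠂⠿
⠿⠿⠿⠿⠿


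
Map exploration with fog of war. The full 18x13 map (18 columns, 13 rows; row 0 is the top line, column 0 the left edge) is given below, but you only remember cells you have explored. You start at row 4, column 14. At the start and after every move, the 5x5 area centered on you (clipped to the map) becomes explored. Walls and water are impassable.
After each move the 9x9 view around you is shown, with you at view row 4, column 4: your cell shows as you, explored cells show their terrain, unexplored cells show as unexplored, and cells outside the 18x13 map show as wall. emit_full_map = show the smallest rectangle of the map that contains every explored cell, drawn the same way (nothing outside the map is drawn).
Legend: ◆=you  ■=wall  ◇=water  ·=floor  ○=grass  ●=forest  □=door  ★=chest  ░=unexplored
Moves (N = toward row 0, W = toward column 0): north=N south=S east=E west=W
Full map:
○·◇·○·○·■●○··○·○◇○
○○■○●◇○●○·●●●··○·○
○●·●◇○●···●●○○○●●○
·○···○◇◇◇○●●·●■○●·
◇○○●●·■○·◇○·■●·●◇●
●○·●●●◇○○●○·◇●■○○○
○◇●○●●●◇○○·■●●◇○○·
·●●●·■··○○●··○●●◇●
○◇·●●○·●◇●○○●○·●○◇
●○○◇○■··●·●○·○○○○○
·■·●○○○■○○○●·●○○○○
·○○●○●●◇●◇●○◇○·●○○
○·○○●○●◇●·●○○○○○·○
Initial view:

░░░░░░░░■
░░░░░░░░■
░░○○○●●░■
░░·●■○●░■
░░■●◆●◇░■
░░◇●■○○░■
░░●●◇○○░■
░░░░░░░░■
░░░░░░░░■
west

░░░░░░░░░
░░░░░░░░░
░░●○○○●●░
░░●·●■○●░
░░·■◆·●◇░
░░·◇●■○○░
░░■●●◇○○░
░░░░░░░░░
░░░░░░░░░

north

■■■■■■■■■
░░░░░░░░░
░░●●··○░░
░░●○○○●●░
░░●·◆■○●░
░░·■●·●◇░
░░·◇●■○○░
░░■●●◇○○░
░░░░░░░░░

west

■■■■■■■■■
░░░░░░░░░
░░●●●··○░
░░●●○○○●●
░░●●◆●■○●
░░○·■●·●◇
░░○·◇●■○○
░░░■●●◇○○
░░░░░░░░░

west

■■■■■■■■■
░░░░░░░░░
░░·●●●··○
░░·●●○○○●
░░○●◆·●■○
░░◇○·■●·●
░░●○·◇●■○
░░░░■●●◇○
░░░░░░░░░

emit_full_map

·●●●··○░
·●●○○○●●
○●◆·●■○●
◇○·■●·●◇
●○·◇●■○○
░░■●●◇○○

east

■■■■■■■■■
░░░░░░░░░
░·●●●··○░
░·●●○○○●●
░○●●◆●■○●
░◇○·■●·●◇
░●○·◇●■○○
░░░■●●◇○○
░░░░░░░░░

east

■■■■■■■■■
░░░░░░░░░
·●●●··○░░
·●●○○○●●░
○●●·◆■○●░
◇○·■●·●◇░
●○·◇●■○○░
░░■●●◇○○░
░░░░░░░░░

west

■■■■■■■■■
░░░░░░░░░
░·●●●··○░
░·●●○○○●●
░○●●◆●■○●
░◇○·■●·●◇
░●○·◇●■○○
░░░■●●◇○○
░░░░░░░░░

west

■■■■■■■■■
░░░░░░░░░
░░·●●●··○
░░·●●○○○●
░░○●◆·●■○
░░◇○·■●·●
░░●○·◇●■○
░░░░■●●◇○
░░░░░░░░░

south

░░░░░░░░░
░░·●●●··○
░░·●●○○○●
░░○●●·●■○
░░◇○◆■●·●
░░●○·◇●■○
░░○·■●●◇○
░░░░░░░░░
░░░░░░░░░

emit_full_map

·●●●··○░
·●●○○○●●
○●●·●■○●
◇○◆■●·●◇
●○·◇●■○○
○·■●●◇○○

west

░░░░░░░░░
░░░·●●●··
░░··●●○○○
░░◇○●●·●■
░░·◇◆·■●·
░░○●○·◇●■
░░○○·■●●◇
░░░░░░░░░
░░░░░░░░░

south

░░░·●●●··
░░··●●○○○
░░◇○●●·●■
░░·◇○·■●·
░░○●◆·◇●■
░░○○·■●●◇
░░○○●··░░
░░░░░░░░░
░░░░░░░░░

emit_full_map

░·●●●··○░
··●●○○○●●
◇○●●·●■○●
·◇○·■●·●◇
○●◆·◇●■○○
○○·■●●◇○○
○○●··░░░░


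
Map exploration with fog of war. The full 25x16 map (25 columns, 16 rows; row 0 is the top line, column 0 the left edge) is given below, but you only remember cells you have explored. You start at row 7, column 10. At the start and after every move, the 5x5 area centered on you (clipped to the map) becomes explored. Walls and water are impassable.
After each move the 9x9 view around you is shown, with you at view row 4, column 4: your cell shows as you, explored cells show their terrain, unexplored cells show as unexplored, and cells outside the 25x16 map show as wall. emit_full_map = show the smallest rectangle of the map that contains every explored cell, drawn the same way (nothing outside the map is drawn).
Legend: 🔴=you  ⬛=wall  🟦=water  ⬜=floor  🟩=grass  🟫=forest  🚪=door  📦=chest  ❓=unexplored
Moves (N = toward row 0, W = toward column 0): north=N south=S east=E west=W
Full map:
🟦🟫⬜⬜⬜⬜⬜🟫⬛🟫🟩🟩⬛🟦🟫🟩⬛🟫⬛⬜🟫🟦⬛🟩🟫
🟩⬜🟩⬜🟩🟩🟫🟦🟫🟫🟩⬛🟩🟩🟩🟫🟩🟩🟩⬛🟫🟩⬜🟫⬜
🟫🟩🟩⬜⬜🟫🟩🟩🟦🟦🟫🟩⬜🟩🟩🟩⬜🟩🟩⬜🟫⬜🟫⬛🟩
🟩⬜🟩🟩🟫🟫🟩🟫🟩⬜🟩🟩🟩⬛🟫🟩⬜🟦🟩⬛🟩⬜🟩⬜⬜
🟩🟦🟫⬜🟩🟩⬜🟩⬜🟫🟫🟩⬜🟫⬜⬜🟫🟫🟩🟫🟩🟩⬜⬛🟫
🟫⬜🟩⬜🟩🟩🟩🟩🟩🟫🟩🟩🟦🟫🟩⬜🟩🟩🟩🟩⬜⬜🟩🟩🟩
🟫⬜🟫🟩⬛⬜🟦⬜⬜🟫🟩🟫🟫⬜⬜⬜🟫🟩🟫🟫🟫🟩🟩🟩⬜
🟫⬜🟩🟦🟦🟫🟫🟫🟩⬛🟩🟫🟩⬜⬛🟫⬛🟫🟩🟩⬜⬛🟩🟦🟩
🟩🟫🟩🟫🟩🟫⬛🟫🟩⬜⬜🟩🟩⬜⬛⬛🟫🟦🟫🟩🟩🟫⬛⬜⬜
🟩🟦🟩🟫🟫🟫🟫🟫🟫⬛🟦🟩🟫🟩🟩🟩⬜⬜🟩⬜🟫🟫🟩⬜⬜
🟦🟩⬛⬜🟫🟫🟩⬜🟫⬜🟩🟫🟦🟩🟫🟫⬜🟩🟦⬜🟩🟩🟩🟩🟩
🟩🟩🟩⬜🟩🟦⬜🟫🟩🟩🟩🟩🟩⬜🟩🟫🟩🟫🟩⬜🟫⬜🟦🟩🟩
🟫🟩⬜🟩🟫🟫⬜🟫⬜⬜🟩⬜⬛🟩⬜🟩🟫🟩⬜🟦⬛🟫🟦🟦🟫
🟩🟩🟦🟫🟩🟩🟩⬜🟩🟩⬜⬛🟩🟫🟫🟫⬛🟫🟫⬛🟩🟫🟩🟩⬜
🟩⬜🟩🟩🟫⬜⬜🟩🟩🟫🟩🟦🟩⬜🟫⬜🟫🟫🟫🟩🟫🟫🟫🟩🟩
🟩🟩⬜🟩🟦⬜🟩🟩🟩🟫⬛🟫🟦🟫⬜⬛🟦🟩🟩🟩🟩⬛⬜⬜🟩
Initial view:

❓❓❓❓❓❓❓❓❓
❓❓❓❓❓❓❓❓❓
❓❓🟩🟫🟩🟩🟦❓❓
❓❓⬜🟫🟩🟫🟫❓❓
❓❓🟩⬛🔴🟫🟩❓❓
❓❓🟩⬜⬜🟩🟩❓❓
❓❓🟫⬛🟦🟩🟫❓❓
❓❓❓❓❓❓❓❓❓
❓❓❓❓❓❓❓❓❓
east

❓❓❓❓❓❓❓❓❓
❓❓❓❓❓❓❓❓❓
❓🟩🟫🟩🟩🟦🟫❓❓
❓⬜🟫🟩🟫🟫⬜❓❓
❓🟩⬛🟩🔴🟩⬜❓❓
❓🟩⬜⬜🟩🟩⬜❓❓
❓🟫⬛🟦🟩🟫🟩❓❓
❓❓❓❓❓❓❓❓❓
❓❓❓❓❓❓❓❓❓

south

❓❓❓❓❓❓❓❓❓
❓🟩🟫🟩🟩🟦🟫❓❓
❓⬜🟫🟩🟫🟫⬜❓❓
❓🟩⬛🟩🟫🟩⬜❓❓
❓🟩⬜⬜🔴🟩⬜❓❓
❓🟫⬛🟦🟩🟫🟩❓❓
❓❓⬜🟩🟫🟦🟩❓❓
❓❓❓❓❓❓❓❓❓
❓❓❓❓❓❓❓❓❓

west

❓❓❓❓❓❓❓❓❓
❓❓🟩🟫🟩🟩🟦🟫❓
❓❓⬜🟫🟩🟫🟫⬜❓
❓❓🟩⬛🟩🟫🟩⬜❓
❓❓🟩⬜🔴🟩🟩⬜❓
❓❓🟫⬛🟦🟩🟫🟩❓
❓❓🟫⬜🟩🟫🟦🟩❓
❓❓❓❓❓❓❓❓❓
❓❓❓❓❓❓❓❓❓

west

❓❓❓❓❓❓❓❓❓
❓❓❓🟩🟫🟩🟩🟦🟫
❓❓⬜⬜🟫🟩🟫🟫⬜
❓❓🟫🟩⬛🟩🟫🟩⬜
❓❓🟫🟩🔴⬜🟩🟩⬜
❓❓🟫🟫⬛🟦🟩🟫🟩
❓❓⬜🟫⬜🟩🟫🟦🟩
❓❓❓❓❓❓❓❓❓
❓❓❓❓❓❓❓❓❓

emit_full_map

❓🟩🟫🟩🟩🟦🟫
⬜⬜🟫🟩🟫🟫⬜
🟫🟩⬛🟩🟫🟩⬜
🟫🟩🔴⬜🟩🟩⬜
🟫🟫⬛🟦🟩🟫🟩
⬜🟫⬜🟩🟫🟦🟩

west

❓❓❓❓❓❓❓❓❓
❓❓❓❓🟩🟫🟩🟩🟦
❓❓🟦⬜⬜🟫🟩🟫🟫
❓❓🟫🟫🟩⬛🟩🟫🟩
❓❓⬛🟫🔴⬜⬜🟩🟩
❓❓🟫🟫🟫⬛🟦🟩🟫
❓❓🟩⬜🟫⬜🟩🟫🟦
❓❓❓❓❓❓❓❓❓
❓❓❓❓❓❓❓❓❓

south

❓❓❓❓🟩🟫🟩🟩🟦
❓❓🟦⬜⬜🟫🟩🟫🟫
❓❓🟫🟫🟩⬛🟩🟫🟩
❓❓⬛🟫🟩⬜⬜🟩🟩
❓❓🟫🟫🔴⬛🟦🟩🟫
❓❓🟩⬜🟫⬜🟩🟫🟦
❓❓⬜🟫🟩🟩🟩❓❓
❓❓❓❓❓❓❓❓❓
❓❓❓❓❓❓❓❓❓

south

❓❓🟦⬜⬜🟫🟩🟫🟫
❓❓🟫🟫🟩⬛🟩🟫🟩
❓❓⬛🟫🟩⬜⬜🟩🟩
❓❓🟫🟫🟫⬛🟦🟩🟫
❓❓🟩⬜🔴⬜🟩🟫🟦
❓❓⬜🟫🟩🟩🟩❓❓
❓❓⬜🟫⬜⬜🟩❓❓
❓❓❓❓❓❓❓❓❓
❓❓❓❓❓❓❓❓❓

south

❓❓🟫🟫🟩⬛🟩🟫🟩
❓❓⬛🟫🟩⬜⬜🟩🟩
❓❓🟫🟫🟫⬛🟦🟩🟫
❓❓🟩⬜🟫⬜🟩🟫🟦
❓❓⬜🟫🔴🟩🟩❓❓
❓❓⬜🟫⬜⬜🟩❓❓
❓❓🟩⬜🟩🟩⬜❓❓
❓❓❓❓❓❓❓❓❓
❓❓❓❓❓❓❓❓❓

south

❓❓⬛🟫🟩⬜⬜🟩🟩
❓❓🟫🟫🟫⬛🟦🟩🟫
❓❓🟩⬜🟫⬜🟩🟫🟦
❓❓⬜🟫🟩🟩🟩❓❓
❓❓⬜🟫🔴⬜🟩❓❓
❓❓🟩⬜🟩🟩⬜❓❓
❓❓⬜🟩🟩🟫🟩❓❓
❓❓❓❓❓❓❓❓❓
⬛⬛⬛⬛⬛⬛⬛⬛⬛

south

❓❓🟫🟫🟫⬛🟦🟩🟫
❓❓🟩⬜🟫⬜🟩🟫🟦
❓❓⬜🟫🟩🟩🟩❓❓
❓❓⬜🟫⬜⬜🟩❓❓
❓❓🟩⬜🔴🟩⬜❓❓
❓❓⬜🟩🟩🟫🟩❓❓
❓❓🟩🟩🟩🟫⬛❓❓
⬛⬛⬛⬛⬛⬛⬛⬛⬛
⬛⬛⬛⬛⬛⬛⬛⬛⬛

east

❓🟫🟫🟫⬛🟦🟩🟫🟩
❓🟩⬜🟫⬜🟩🟫🟦🟩
❓⬜🟫🟩🟩🟩🟩❓❓
❓⬜🟫⬜⬜🟩⬜❓❓
❓🟩⬜🟩🔴⬜⬛❓❓
❓⬜🟩🟩🟫🟩🟦❓❓
❓🟩🟩🟩🟫⬛🟫❓❓
⬛⬛⬛⬛⬛⬛⬛⬛⬛
⬛⬛⬛⬛⬛⬛⬛⬛⬛

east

🟫🟫🟫⬛🟦🟩🟫🟩❓
🟩⬜🟫⬜🟩🟫🟦🟩❓
⬜🟫🟩🟩🟩🟩🟩❓❓
⬜🟫⬜⬜🟩⬜⬛❓❓
🟩⬜🟩🟩🔴⬛🟩❓❓
⬜🟩🟩🟫🟩🟦🟩❓❓
🟩🟩🟩🟫⬛🟫🟦❓❓
⬛⬛⬛⬛⬛⬛⬛⬛⬛
⬛⬛⬛⬛⬛⬛⬛⬛⬛

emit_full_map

❓❓🟩🟫🟩🟩🟦🟫
🟦⬜⬜🟫🟩🟫🟫⬜
🟫🟫🟩⬛🟩🟫🟩⬜
⬛🟫🟩⬜⬜🟩🟩⬜
🟫🟫🟫⬛🟦🟩🟫🟩
🟩⬜🟫⬜🟩🟫🟦🟩
⬜🟫🟩🟩🟩🟩🟩❓
⬜🟫⬜⬜🟩⬜⬛❓
🟩⬜🟩🟩🔴⬛🟩❓
⬜🟩🟩🟫🟩🟦🟩❓
🟩🟩🟩🟫⬛🟫🟦❓

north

⬛🟫🟩⬜⬜🟩🟩⬜❓
🟫🟫🟫⬛🟦🟩🟫🟩❓
🟩⬜🟫⬜🟩🟫🟦🟩❓
⬜🟫🟩🟩🟩🟩🟩❓❓
⬜🟫⬜⬜🔴⬜⬛❓❓
🟩⬜🟩🟩⬜⬛🟩❓❓
⬜🟩🟩🟫🟩🟦🟩❓❓
🟩🟩🟩🟫⬛🟫🟦❓❓
⬛⬛⬛⬛⬛⬛⬛⬛⬛

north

🟫🟫🟩⬛🟩🟫🟩⬜❓
⬛🟫🟩⬜⬜🟩🟩⬜❓
🟫🟫🟫⬛🟦🟩🟫🟩❓
🟩⬜🟫⬜🟩🟫🟦🟩❓
⬜🟫🟩🟩🔴🟩🟩❓❓
⬜🟫⬜⬜🟩⬜⬛❓❓
🟩⬜🟩🟩⬜⬛🟩❓❓
⬜🟩🟩🟫🟩🟦🟩❓❓
🟩🟩🟩🟫⬛🟫🟦❓❓

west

❓🟫🟫🟩⬛🟩🟫🟩⬜
❓⬛🟫🟩⬜⬜🟩🟩⬜
❓🟫🟫🟫⬛🟦🟩🟫🟩
❓🟩⬜🟫⬜🟩🟫🟦🟩
❓⬜🟫🟩🔴🟩🟩🟩❓
❓⬜🟫⬜⬜🟩⬜⬛❓
❓🟩⬜🟩🟩⬜⬛🟩❓
❓⬜🟩🟩🟫🟩🟦🟩❓
❓🟩🟩🟩🟫⬛🟫🟦❓

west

❓❓🟫🟫🟩⬛🟩🟫🟩
❓❓⬛🟫🟩⬜⬜🟩🟩
❓❓🟫🟫🟫⬛🟦🟩🟫
❓❓🟩⬜🟫⬜🟩🟫🟦
❓❓⬜🟫🔴🟩🟩🟩🟩
❓❓⬜🟫⬜⬜🟩⬜⬛
❓❓🟩⬜🟩🟩⬜⬛🟩
❓❓⬜🟩🟩🟫🟩🟦🟩
❓❓🟩🟩🟩🟫⬛🟫🟦

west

❓❓❓🟫🟫🟩⬛🟩🟫
❓❓❓⬛🟫🟩⬜⬜🟩
❓❓🟫🟫🟫🟫⬛🟦🟩
❓❓🟫🟩⬜🟫⬜🟩🟫
❓❓🟦⬜🔴🟩🟩🟩🟩
❓❓🟫⬜🟫⬜⬜🟩⬜
❓❓🟩🟩⬜🟩🟩⬜⬛
❓❓❓⬜🟩🟩🟫🟩🟦
❓❓❓🟩🟩🟩🟫⬛🟫

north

❓❓❓🟦⬜⬜🟫🟩🟫
❓❓❓🟫🟫🟩⬛🟩🟫
❓❓🟫⬛🟫🟩⬜⬜🟩
❓❓🟫🟫🟫🟫⬛🟦🟩
❓❓🟫🟩🔴🟫⬜🟩🟫
❓❓🟦⬜🟫🟩🟩🟩🟩
❓❓🟫⬜🟫⬜⬜🟩⬜
❓❓🟩🟩⬜🟩🟩⬜⬛
❓❓❓⬜🟩🟩🟫🟩🟦

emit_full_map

❓❓❓🟩🟫🟩🟩🟦🟫
❓🟦⬜⬜🟫🟩🟫🟫⬜
❓🟫🟫🟩⬛🟩🟫🟩⬜
🟫⬛🟫🟩⬜⬜🟩🟩⬜
🟫🟫🟫🟫⬛🟦🟩🟫🟩
🟫🟩🔴🟫⬜🟩🟫🟦🟩
🟦⬜🟫🟩🟩🟩🟩🟩❓
🟫⬜🟫⬜⬜🟩⬜⬛❓
🟩🟩⬜🟩🟩⬜⬛🟩❓
❓⬜🟩🟩🟫🟩🟦🟩❓
❓🟩🟩🟩🟫⬛🟫🟦❓


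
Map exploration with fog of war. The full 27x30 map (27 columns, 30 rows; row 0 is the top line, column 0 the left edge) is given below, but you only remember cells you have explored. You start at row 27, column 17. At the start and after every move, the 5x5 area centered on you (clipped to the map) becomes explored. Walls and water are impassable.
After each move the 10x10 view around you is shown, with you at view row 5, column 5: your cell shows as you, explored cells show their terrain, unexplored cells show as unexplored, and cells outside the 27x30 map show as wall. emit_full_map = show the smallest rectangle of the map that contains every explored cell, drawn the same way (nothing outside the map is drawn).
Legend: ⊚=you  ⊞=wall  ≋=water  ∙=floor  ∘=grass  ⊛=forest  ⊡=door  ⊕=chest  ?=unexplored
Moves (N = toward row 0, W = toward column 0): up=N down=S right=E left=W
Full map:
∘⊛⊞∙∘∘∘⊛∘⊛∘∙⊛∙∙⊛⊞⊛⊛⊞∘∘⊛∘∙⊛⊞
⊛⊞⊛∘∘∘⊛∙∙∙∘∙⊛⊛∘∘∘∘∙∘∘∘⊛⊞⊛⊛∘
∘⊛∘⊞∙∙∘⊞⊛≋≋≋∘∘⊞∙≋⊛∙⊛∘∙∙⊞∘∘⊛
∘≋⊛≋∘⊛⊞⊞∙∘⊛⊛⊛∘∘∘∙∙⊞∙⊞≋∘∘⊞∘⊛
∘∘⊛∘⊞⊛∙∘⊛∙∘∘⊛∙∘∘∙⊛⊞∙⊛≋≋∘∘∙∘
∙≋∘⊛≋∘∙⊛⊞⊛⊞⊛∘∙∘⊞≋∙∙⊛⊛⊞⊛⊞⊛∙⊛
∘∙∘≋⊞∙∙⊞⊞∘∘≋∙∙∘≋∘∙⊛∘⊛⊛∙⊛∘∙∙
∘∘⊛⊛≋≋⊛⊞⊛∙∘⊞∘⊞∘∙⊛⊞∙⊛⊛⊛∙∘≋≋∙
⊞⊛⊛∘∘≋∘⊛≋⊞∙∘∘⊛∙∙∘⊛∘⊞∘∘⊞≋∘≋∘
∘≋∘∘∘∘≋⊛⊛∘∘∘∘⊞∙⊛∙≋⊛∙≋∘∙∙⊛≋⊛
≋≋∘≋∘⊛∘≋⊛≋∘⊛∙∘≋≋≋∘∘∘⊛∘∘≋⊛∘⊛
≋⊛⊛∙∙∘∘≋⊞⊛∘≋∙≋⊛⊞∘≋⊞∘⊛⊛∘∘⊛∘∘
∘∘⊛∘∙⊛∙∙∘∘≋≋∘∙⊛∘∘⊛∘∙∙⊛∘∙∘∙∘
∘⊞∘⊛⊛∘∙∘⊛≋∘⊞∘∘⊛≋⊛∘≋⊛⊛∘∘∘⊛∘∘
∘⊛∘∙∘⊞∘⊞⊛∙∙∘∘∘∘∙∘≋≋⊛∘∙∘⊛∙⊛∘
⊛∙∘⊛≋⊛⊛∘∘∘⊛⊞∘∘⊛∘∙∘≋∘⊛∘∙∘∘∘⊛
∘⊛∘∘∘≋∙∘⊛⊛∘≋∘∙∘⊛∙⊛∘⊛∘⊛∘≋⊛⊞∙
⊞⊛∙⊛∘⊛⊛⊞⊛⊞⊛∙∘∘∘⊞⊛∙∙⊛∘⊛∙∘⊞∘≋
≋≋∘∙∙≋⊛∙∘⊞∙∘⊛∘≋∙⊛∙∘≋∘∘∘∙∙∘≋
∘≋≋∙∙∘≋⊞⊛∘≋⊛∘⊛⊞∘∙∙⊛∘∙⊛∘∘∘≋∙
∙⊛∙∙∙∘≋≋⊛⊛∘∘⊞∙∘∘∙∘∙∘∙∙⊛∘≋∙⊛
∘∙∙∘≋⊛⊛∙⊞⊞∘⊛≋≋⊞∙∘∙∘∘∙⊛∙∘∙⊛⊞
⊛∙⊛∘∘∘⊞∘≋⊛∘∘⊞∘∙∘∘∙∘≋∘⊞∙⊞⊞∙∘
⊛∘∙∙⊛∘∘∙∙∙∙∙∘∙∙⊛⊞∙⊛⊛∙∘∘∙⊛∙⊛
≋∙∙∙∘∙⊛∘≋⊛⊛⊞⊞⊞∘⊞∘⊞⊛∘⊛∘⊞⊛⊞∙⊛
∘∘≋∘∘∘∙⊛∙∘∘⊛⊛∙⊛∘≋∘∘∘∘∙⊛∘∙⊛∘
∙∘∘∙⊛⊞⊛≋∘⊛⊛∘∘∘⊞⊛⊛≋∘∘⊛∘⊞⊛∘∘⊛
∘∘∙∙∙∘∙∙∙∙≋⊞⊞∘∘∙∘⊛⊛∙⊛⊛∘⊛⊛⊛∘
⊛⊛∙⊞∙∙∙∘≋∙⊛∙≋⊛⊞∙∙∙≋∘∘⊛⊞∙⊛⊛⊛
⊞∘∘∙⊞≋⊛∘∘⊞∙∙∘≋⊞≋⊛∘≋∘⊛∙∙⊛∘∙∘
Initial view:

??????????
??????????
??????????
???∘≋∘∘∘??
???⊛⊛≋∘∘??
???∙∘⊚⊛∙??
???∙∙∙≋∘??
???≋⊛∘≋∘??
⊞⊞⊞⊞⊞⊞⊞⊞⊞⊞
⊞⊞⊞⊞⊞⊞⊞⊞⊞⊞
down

??????????
??????????
???∘≋∘∘∘??
???⊛⊛≋∘∘??
???∙∘⊛⊛∙??
???∙∙⊚≋∘??
???≋⊛∘≋∘??
⊞⊞⊞⊞⊞⊞⊞⊞⊞⊞
⊞⊞⊞⊞⊞⊞⊞⊞⊞⊞
⊞⊞⊞⊞⊞⊞⊞⊞⊞⊞

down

??????????
???∘≋∘∘∘??
???⊛⊛≋∘∘??
???∙∘⊛⊛∙??
???∙∙∙≋∘??
???≋⊛⊚≋∘??
⊞⊞⊞⊞⊞⊞⊞⊞⊞⊞
⊞⊞⊞⊞⊞⊞⊞⊞⊞⊞
⊞⊞⊞⊞⊞⊞⊞⊞⊞⊞
⊞⊞⊞⊞⊞⊞⊞⊞⊞⊞

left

??????????
????∘≋∘∘∘?
????⊛⊛≋∘∘?
???∘∙∘⊛⊛∙?
???⊞∙∙∙≋∘?
???⊞≋⊚∘≋∘?
⊞⊞⊞⊞⊞⊞⊞⊞⊞⊞
⊞⊞⊞⊞⊞⊞⊞⊞⊞⊞
⊞⊞⊞⊞⊞⊞⊞⊞⊞⊞
⊞⊞⊞⊞⊞⊞⊞⊞⊞⊞

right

??????????
???∘≋∘∘∘??
???⊛⊛≋∘∘??
??∘∙∘⊛⊛∙??
??⊞∙∙∙≋∘??
??⊞≋⊛⊚≋∘??
⊞⊞⊞⊞⊞⊞⊞⊞⊞⊞
⊞⊞⊞⊞⊞⊞⊞⊞⊞⊞
⊞⊞⊞⊞⊞⊞⊞⊞⊞⊞
⊞⊞⊞⊞⊞⊞⊞⊞⊞⊞

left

??????????
????∘≋∘∘∘?
????⊛⊛≋∘∘?
???∘∙∘⊛⊛∙?
???⊞∙∙∙≋∘?
???⊞≋⊚∘≋∘?
⊞⊞⊞⊞⊞⊞⊞⊞⊞⊞
⊞⊞⊞⊞⊞⊞⊞⊞⊞⊞
⊞⊞⊞⊞⊞⊞⊞⊞⊞⊞
⊞⊞⊞⊞⊞⊞⊞⊞⊞⊞

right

??????????
???∘≋∘∘∘??
???⊛⊛≋∘∘??
??∘∙∘⊛⊛∙??
??⊞∙∙∙≋∘??
??⊞≋⊛⊚≋∘??
⊞⊞⊞⊞⊞⊞⊞⊞⊞⊞
⊞⊞⊞⊞⊞⊞⊞⊞⊞⊞
⊞⊞⊞⊞⊞⊞⊞⊞⊞⊞
⊞⊞⊞⊞⊞⊞⊞⊞⊞⊞


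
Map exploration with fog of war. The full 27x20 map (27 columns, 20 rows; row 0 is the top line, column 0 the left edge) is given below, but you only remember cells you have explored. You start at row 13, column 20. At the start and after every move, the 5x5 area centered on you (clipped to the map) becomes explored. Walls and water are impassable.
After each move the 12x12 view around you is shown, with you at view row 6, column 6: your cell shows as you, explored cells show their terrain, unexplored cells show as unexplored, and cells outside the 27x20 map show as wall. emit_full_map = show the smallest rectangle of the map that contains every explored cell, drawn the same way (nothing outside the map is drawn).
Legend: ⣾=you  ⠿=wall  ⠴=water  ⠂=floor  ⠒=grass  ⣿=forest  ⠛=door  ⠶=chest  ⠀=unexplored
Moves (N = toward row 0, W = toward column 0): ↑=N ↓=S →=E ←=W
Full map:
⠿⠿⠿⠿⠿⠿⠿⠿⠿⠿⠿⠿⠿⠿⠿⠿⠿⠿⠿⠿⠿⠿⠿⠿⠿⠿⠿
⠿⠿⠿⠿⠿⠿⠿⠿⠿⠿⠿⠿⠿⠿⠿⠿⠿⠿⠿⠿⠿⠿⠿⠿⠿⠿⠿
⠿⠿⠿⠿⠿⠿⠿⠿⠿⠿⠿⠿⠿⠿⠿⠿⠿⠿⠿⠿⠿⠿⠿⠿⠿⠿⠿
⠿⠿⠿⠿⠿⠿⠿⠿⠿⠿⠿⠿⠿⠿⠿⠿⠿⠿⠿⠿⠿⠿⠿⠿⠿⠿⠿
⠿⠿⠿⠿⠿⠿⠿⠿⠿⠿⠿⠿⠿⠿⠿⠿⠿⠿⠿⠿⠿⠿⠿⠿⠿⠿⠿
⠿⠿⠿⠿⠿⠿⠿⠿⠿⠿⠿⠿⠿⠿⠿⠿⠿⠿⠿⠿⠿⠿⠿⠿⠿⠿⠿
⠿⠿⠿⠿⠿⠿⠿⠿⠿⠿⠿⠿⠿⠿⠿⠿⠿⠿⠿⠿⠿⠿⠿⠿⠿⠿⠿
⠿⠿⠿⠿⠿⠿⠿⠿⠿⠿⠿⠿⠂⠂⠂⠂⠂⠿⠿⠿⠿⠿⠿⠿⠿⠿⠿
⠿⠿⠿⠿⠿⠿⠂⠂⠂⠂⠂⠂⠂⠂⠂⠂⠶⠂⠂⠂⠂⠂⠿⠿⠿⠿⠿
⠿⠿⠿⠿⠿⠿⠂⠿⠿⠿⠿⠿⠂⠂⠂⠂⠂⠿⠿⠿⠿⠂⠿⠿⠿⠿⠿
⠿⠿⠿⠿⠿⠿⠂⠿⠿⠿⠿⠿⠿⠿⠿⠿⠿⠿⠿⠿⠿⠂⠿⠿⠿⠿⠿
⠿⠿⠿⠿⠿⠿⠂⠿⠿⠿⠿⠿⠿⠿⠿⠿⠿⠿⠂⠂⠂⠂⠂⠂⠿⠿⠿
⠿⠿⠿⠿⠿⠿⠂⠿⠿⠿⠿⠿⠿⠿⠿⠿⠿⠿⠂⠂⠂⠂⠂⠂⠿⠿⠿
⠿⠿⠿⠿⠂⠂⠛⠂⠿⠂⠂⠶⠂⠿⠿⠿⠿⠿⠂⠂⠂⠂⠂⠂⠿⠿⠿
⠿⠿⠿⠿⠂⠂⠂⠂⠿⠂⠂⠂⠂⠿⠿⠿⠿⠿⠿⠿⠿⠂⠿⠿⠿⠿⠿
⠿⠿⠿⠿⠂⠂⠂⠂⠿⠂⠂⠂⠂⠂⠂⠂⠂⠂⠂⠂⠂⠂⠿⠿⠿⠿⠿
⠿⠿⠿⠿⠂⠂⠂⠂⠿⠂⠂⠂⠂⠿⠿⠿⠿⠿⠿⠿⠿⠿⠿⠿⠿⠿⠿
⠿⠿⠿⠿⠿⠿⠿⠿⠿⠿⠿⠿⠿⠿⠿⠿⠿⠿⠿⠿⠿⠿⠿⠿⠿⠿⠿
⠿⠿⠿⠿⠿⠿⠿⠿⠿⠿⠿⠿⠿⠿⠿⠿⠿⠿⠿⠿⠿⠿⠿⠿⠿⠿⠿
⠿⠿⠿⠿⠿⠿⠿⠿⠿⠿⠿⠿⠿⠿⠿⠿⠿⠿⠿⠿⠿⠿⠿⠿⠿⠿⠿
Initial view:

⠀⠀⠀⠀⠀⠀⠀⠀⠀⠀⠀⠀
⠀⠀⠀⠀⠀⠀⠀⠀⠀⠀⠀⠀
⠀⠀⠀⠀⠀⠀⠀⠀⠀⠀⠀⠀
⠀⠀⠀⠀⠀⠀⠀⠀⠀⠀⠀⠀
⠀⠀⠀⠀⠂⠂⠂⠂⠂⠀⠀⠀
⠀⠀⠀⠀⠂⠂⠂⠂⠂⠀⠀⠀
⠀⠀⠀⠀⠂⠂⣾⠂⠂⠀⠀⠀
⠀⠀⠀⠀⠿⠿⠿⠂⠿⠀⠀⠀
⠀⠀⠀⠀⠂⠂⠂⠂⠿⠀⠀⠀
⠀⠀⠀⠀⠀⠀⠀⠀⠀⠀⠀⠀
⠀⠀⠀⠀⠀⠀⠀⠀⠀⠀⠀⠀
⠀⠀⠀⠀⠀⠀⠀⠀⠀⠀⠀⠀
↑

⠀⠀⠀⠀⠀⠀⠀⠀⠀⠀⠀⠀
⠀⠀⠀⠀⠀⠀⠀⠀⠀⠀⠀⠀
⠀⠀⠀⠀⠀⠀⠀⠀⠀⠀⠀⠀
⠀⠀⠀⠀⠀⠀⠀⠀⠀⠀⠀⠀
⠀⠀⠀⠀⠿⠿⠿⠂⠿⠀⠀⠀
⠀⠀⠀⠀⠂⠂⠂⠂⠂⠀⠀⠀
⠀⠀⠀⠀⠂⠂⣾⠂⠂⠀⠀⠀
⠀⠀⠀⠀⠂⠂⠂⠂⠂⠀⠀⠀
⠀⠀⠀⠀⠿⠿⠿⠂⠿⠀⠀⠀
⠀⠀⠀⠀⠂⠂⠂⠂⠿⠀⠀⠀
⠀⠀⠀⠀⠀⠀⠀⠀⠀⠀⠀⠀
⠀⠀⠀⠀⠀⠀⠀⠀⠀⠀⠀⠀

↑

⠀⠀⠀⠀⠀⠀⠀⠀⠀⠀⠀⠀
⠀⠀⠀⠀⠀⠀⠀⠀⠀⠀⠀⠀
⠀⠀⠀⠀⠀⠀⠀⠀⠀⠀⠀⠀
⠀⠀⠀⠀⠀⠀⠀⠀⠀⠀⠀⠀
⠀⠀⠀⠀⠿⠿⠿⠂⠿⠀⠀⠀
⠀⠀⠀⠀⠿⠿⠿⠂⠿⠀⠀⠀
⠀⠀⠀⠀⠂⠂⣾⠂⠂⠀⠀⠀
⠀⠀⠀⠀⠂⠂⠂⠂⠂⠀⠀⠀
⠀⠀⠀⠀⠂⠂⠂⠂⠂⠀⠀⠀
⠀⠀⠀⠀⠿⠿⠿⠂⠿⠀⠀⠀
⠀⠀⠀⠀⠂⠂⠂⠂⠿⠀⠀⠀
⠀⠀⠀⠀⠀⠀⠀⠀⠀⠀⠀⠀

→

⠀⠀⠀⠀⠀⠀⠀⠀⠀⠀⠀⠀
⠀⠀⠀⠀⠀⠀⠀⠀⠀⠀⠀⠀
⠀⠀⠀⠀⠀⠀⠀⠀⠀⠀⠀⠀
⠀⠀⠀⠀⠀⠀⠀⠀⠀⠀⠀⠀
⠀⠀⠀⠿⠿⠿⠂⠿⠿⠀⠀⠀
⠀⠀⠀⠿⠿⠿⠂⠿⠿⠀⠀⠀
⠀⠀⠀⠂⠂⠂⣾⠂⠂⠀⠀⠀
⠀⠀⠀⠂⠂⠂⠂⠂⠂⠀⠀⠀
⠀⠀⠀⠂⠂⠂⠂⠂⠂⠀⠀⠀
⠀⠀⠀⠿⠿⠿⠂⠿⠀⠀⠀⠀
⠀⠀⠀⠂⠂⠂⠂⠿⠀⠀⠀⠀
⠀⠀⠀⠀⠀⠀⠀⠀⠀⠀⠀⠀

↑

⠀⠀⠀⠀⠀⠀⠀⠀⠀⠀⠀⠀
⠀⠀⠀⠀⠀⠀⠀⠀⠀⠀⠀⠀
⠀⠀⠀⠀⠀⠀⠀⠀⠀⠀⠀⠀
⠀⠀⠀⠀⠀⠀⠀⠀⠀⠀⠀⠀
⠀⠀⠀⠀⠂⠂⠂⠿⠿⠀⠀⠀
⠀⠀⠀⠿⠿⠿⠂⠿⠿⠀⠀⠀
⠀⠀⠀⠿⠿⠿⣾⠿⠿⠀⠀⠀
⠀⠀⠀⠂⠂⠂⠂⠂⠂⠀⠀⠀
⠀⠀⠀⠂⠂⠂⠂⠂⠂⠀⠀⠀
⠀⠀⠀⠂⠂⠂⠂⠂⠂⠀⠀⠀
⠀⠀⠀⠿⠿⠿⠂⠿⠀⠀⠀⠀
⠀⠀⠀⠂⠂⠂⠂⠿⠀⠀⠀⠀

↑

⠀⠀⠀⠀⠀⠀⠀⠀⠀⠀⠀⠀
⠀⠀⠀⠀⠀⠀⠀⠀⠀⠀⠀⠀
⠀⠀⠀⠀⠀⠀⠀⠀⠀⠀⠀⠀
⠀⠀⠀⠀⠀⠀⠀⠀⠀⠀⠀⠀
⠀⠀⠀⠀⠿⠿⠿⠿⠿⠀⠀⠀
⠀⠀⠀⠀⠂⠂⠂⠿⠿⠀⠀⠀
⠀⠀⠀⠿⠿⠿⣾⠿⠿⠀⠀⠀
⠀⠀⠀⠿⠿⠿⠂⠿⠿⠀⠀⠀
⠀⠀⠀⠂⠂⠂⠂⠂⠂⠀⠀⠀
⠀⠀⠀⠂⠂⠂⠂⠂⠂⠀⠀⠀
⠀⠀⠀⠂⠂⠂⠂⠂⠂⠀⠀⠀
⠀⠀⠀⠿⠿⠿⠂⠿⠀⠀⠀⠀

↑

⠀⠀⠀⠀⠀⠀⠀⠀⠀⠀⠀⠀
⠀⠀⠀⠀⠀⠀⠀⠀⠀⠀⠀⠀
⠀⠀⠀⠀⠀⠀⠀⠀⠀⠀⠀⠀
⠀⠀⠀⠀⠀⠀⠀⠀⠀⠀⠀⠀
⠀⠀⠀⠀⠿⠿⠿⠿⠿⠀⠀⠀
⠀⠀⠀⠀⠿⠿⠿⠿⠿⠀⠀⠀
⠀⠀⠀⠀⠂⠂⣾⠿⠿⠀⠀⠀
⠀⠀⠀⠿⠿⠿⠂⠿⠿⠀⠀⠀
⠀⠀⠀⠿⠿⠿⠂⠿⠿⠀⠀⠀
⠀⠀⠀⠂⠂⠂⠂⠂⠂⠀⠀⠀
⠀⠀⠀⠂⠂⠂⠂⠂⠂⠀⠀⠀
⠀⠀⠀⠂⠂⠂⠂⠂⠂⠀⠀⠀

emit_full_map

⠀⠿⠿⠿⠿⠿
⠀⠿⠿⠿⠿⠿
⠀⠂⠂⣾⠿⠿
⠿⠿⠿⠂⠿⠿
⠿⠿⠿⠂⠿⠿
⠂⠂⠂⠂⠂⠂
⠂⠂⠂⠂⠂⠂
⠂⠂⠂⠂⠂⠂
⠿⠿⠿⠂⠿⠀
⠂⠂⠂⠂⠿⠀

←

⠀⠀⠀⠀⠀⠀⠀⠀⠀⠀⠀⠀
⠀⠀⠀⠀⠀⠀⠀⠀⠀⠀⠀⠀
⠀⠀⠀⠀⠀⠀⠀⠀⠀⠀⠀⠀
⠀⠀⠀⠀⠀⠀⠀⠀⠀⠀⠀⠀
⠀⠀⠀⠀⠿⠿⠿⠿⠿⠿⠀⠀
⠀⠀⠀⠀⠿⠿⠿⠿⠿⠿⠀⠀
⠀⠀⠀⠀⠂⠂⣾⠂⠿⠿⠀⠀
⠀⠀⠀⠀⠿⠿⠿⠂⠿⠿⠀⠀
⠀⠀⠀⠀⠿⠿⠿⠂⠿⠿⠀⠀
⠀⠀⠀⠀⠂⠂⠂⠂⠂⠂⠀⠀
⠀⠀⠀⠀⠂⠂⠂⠂⠂⠂⠀⠀
⠀⠀⠀⠀⠂⠂⠂⠂⠂⠂⠀⠀

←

⠀⠀⠀⠀⠀⠀⠀⠀⠀⠀⠀⠀
⠀⠀⠀⠀⠀⠀⠀⠀⠀⠀⠀⠀
⠀⠀⠀⠀⠀⠀⠀⠀⠀⠀⠀⠀
⠀⠀⠀⠀⠀⠀⠀⠀⠀⠀⠀⠀
⠀⠀⠀⠀⠿⠿⠿⠿⠿⠿⠿⠀
⠀⠀⠀⠀⠿⠿⠿⠿⠿⠿⠿⠀
⠀⠀⠀⠀⠂⠂⣾⠂⠂⠿⠿⠀
⠀⠀⠀⠀⠿⠿⠿⠿⠂⠿⠿⠀
⠀⠀⠀⠀⠿⠿⠿⠿⠂⠿⠿⠀
⠀⠀⠀⠀⠀⠂⠂⠂⠂⠂⠂⠀
⠀⠀⠀⠀⠀⠂⠂⠂⠂⠂⠂⠀
⠀⠀⠀⠀⠀⠂⠂⠂⠂⠂⠂⠀

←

⠀⠀⠀⠀⠀⠀⠀⠀⠀⠀⠀⠀
⠀⠀⠀⠀⠀⠀⠀⠀⠀⠀⠀⠀
⠀⠀⠀⠀⠀⠀⠀⠀⠀⠀⠀⠀
⠀⠀⠀⠀⠀⠀⠀⠀⠀⠀⠀⠀
⠀⠀⠀⠀⠿⠿⠿⠿⠿⠿⠿⠿
⠀⠀⠀⠀⠂⠿⠿⠿⠿⠿⠿⠿
⠀⠀⠀⠀⠶⠂⣾⠂⠂⠂⠿⠿
⠀⠀⠀⠀⠂⠿⠿⠿⠿⠂⠿⠿
⠀⠀⠀⠀⠿⠿⠿⠿⠿⠂⠿⠿
⠀⠀⠀⠀⠀⠀⠂⠂⠂⠂⠂⠂
⠀⠀⠀⠀⠀⠀⠂⠂⠂⠂⠂⠂
⠀⠀⠀⠀⠀⠀⠂⠂⠂⠂⠂⠂

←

⠀⠀⠀⠀⠀⠀⠀⠀⠀⠀⠀⠀
⠀⠀⠀⠀⠀⠀⠀⠀⠀⠀⠀⠀
⠀⠀⠀⠀⠀⠀⠀⠀⠀⠀⠀⠀
⠀⠀⠀⠀⠀⠀⠀⠀⠀⠀⠀⠀
⠀⠀⠀⠀⠿⠿⠿⠿⠿⠿⠿⠿
⠀⠀⠀⠀⠂⠂⠿⠿⠿⠿⠿⠿
⠀⠀⠀⠀⠂⠶⣾⠂⠂⠂⠂⠿
⠀⠀⠀⠀⠂⠂⠿⠿⠿⠿⠂⠿
⠀⠀⠀⠀⠿⠿⠿⠿⠿⠿⠂⠿
⠀⠀⠀⠀⠀⠀⠀⠂⠂⠂⠂⠂
⠀⠀⠀⠀⠀⠀⠀⠂⠂⠂⠂⠂
⠀⠀⠀⠀⠀⠀⠀⠂⠂⠂⠂⠂

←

⠀⠀⠀⠀⠀⠀⠀⠀⠀⠀⠀⠀
⠀⠀⠀⠀⠀⠀⠀⠀⠀⠀⠀⠀
⠀⠀⠀⠀⠀⠀⠀⠀⠀⠀⠀⠀
⠀⠀⠀⠀⠀⠀⠀⠀⠀⠀⠀⠀
⠀⠀⠀⠀⠿⠿⠿⠿⠿⠿⠿⠿
⠀⠀⠀⠀⠂⠂⠂⠿⠿⠿⠿⠿
⠀⠀⠀⠀⠂⠂⣾⠂⠂⠂⠂⠂
⠀⠀⠀⠀⠂⠂⠂⠿⠿⠿⠿⠂
⠀⠀⠀⠀⠿⠿⠿⠿⠿⠿⠿⠂
⠀⠀⠀⠀⠀⠀⠀⠀⠂⠂⠂⠂
⠀⠀⠀⠀⠀⠀⠀⠀⠂⠂⠂⠂
⠀⠀⠀⠀⠀⠀⠀⠀⠂⠂⠂⠂

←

⠀⠀⠀⠀⠀⠀⠀⠀⠀⠀⠀⠀
⠀⠀⠀⠀⠀⠀⠀⠀⠀⠀⠀⠀
⠀⠀⠀⠀⠀⠀⠀⠀⠀⠀⠀⠀
⠀⠀⠀⠀⠀⠀⠀⠀⠀⠀⠀⠀
⠀⠀⠀⠀⠿⠿⠿⠿⠿⠿⠿⠿
⠀⠀⠀⠀⠂⠂⠂⠂⠿⠿⠿⠿
⠀⠀⠀⠀⠂⠂⣾⠶⠂⠂⠂⠂
⠀⠀⠀⠀⠂⠂⠂⠂⠿⠿⠿⠿
⠀⠀⠀⠀⠿⠿⠿⠿⠿⠿⠿⠿
⠀⠀⠀⠀⠀⠀⠀⠀⠀⠂⠂⠂
⠀⠀⠀⠀⠀⠀⠀⠀⠀⠂⠂⠂
⠀⠀⠀⠀⠀⠀⠀⠀⠀⠂⠂⠂

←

⠀⠀⠀⠀⠀⠀⠀⠀⠀⠀⠀⠀
⠀⠀⠀⠀⠀⠀⠀⠀⠀⠀⠀⠀
⠀⠀⠀⠀⠀⠀⠀⠀⠀⠀⠀⠀
⠀⠀⠀⠀⠀⠀⠀⠀⠀⠀⠀⠀
⠀⠀⠀⠀⠿⠿⠿⠿⠿⠿⠿⠿
⠀⠀⠀⠀⠂⠂⠂⠂⠂⠿⠿⠿
⠀⠀⠀⠀⠂⠂⣾⠂⠶⠂⠂⠂
⠀⠀⠀⠀⠂⠂⠂⠂⠂⠿⠿⠿
⠀⠀⠀⠀⠿⠿⠿⠿⠿⠿⠿⠿
⠀⠀⠀⠀⠀⠀⠀⠀⠀⠀⠂⠂
⠀⠀⠀⠀⠀⠀⠀⠀⠀⠀⠂⠂
⠀⠀⠀⠀⠀⠀⠀⠀⠀⠀⠂⠂

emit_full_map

⠿⠿⠿⠿⠿⠿⠿⠿⠿⠿⠿⠿
⠂⠂⠂⠂⠂⠿⠿⠿⠿⠿⠿⠿
⠂⠂⣾⠂⠶⠂⠂⠂⠂⠂⠿⠿
⠂⠂⠂⠂⠂⠿⠿⠿⠿⠂⠿⠿
⠿⠿⠿⠿⠿⠿⠿⠿⠿⠂⠿⠿
⠀⠀⠀⠀⠀⠀⠂⠂⠂⠂⠂⠂
⠀⠀⠀⠀⠀⠀⠂⠂⠂⠂⠂⠂
⠀⠀⠀⠀⠀⠀⠂⠂⠂⠂⠂⠂
⠀⠀⠀⠀⠀⠀⠿⠿⠿⠂⠿⠀
⠀⠀⠀⠀⠀⠀⠂⠂⠂⠂⠿⠀

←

⠀⠀⠀⠀⠀⠀⠀⠀⠀⠀⠀⠀
⠀⠀⠀⠀⠀⠀⠀⠀⠀⠀⠀⠀
⠀⠀⠀⠀⠀⠀⠀⠀⠀⠀⠀⠀
⠀⠀⠀⠀⠀⠀⠀⠀⠀⠀⠀⠀
⠀⠀⠀⠀⠿⠿⠿⠿⠿⠿⠿⠿
⠀⠀⠀⠀⠿⠂⠂⠂⠂⠂⠿⠿
⠀⠀⠀⠀⠂⠂⣾⠂⠂⠶⠂⠂
⠀⠀⠀⠀⠿⠂⠂⠂⠂⠂⠿⠿
⠀⠀⠀⠀⠿⠿⠿⠿⠿⠿⠿⠿
⠀⠀⠀⠀⠀⠀⠀⠀⠀⠀⠀⠂
⠀⠀⠀⠀⠀⠀⠀⠀⠀⠀⠀⠂
⠀⠀⠀⠀⠀⠀⠀⠀⠀⠀⠀⠂

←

⠀⠀⠀⠀⠀⠀⠀⠀⠀⠀⠀⠀
⠀⠀⠀⠀⠀⠀⠀⠀⠀⠀⠀⠀
⠀⠀⠀⠀⠀⠀⠀⠀⠀⠀⠀⠀
⠀⠀⠀⠀⠀⠀⠀⠀⠀⠀⠀⠀
⠀⠀⠀⠀⠿⠿⠿⠿⠿⠿⠿⠿
⠀⠀⠀⠀⠿⠿⠂⠂⠂⠂⠂⠿
⠀⠀⠀⠀⠂⠂⣾⠂⠂⠂⠶⠂
⠀⠀⠀⠀⠿⠿⠂⠂⠂⠂⠂⠿
⠀⠀⠀⠀⠿⠿⠿⠿⠿⠿⠿⠿
⠀⠀⠀⠀⠀⠀⠀⠀⠀⠀⠀⠀
⠀⠀⠀⠀⠀⠀⠀⠀⠀⠀⠀⠀
⠀⠀⠀⠀⠀⠀⠀⠀⠀⠀⠀⠀

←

⠀⠀⠀⠀⠀⠀⠀⠀⠀⠀⠀⠀
⠀⠀⠀⠀⠀⠀⠀⠀⠀⠀⠀⠀
⠀⠀⠀⠀⠀⠀⠀⠀⠀⠀⠀⠀
⠀⠀⠀⠀⠀⠀⠀⠀⠀⠀⠀⠀
⠀⠀⠀⠀⠿⠿⠿⠿⠿⠿⠿⠿
⠀⠀⠀⠀⠿⠿⠿⠂⠂⠂⠂⠂
⠀⠀⠀⠀⠂⠂⣾⠂⠂⠂⠂⠶
⠀⠀⠀⠀⠿⠿⠿⠂⠂⠂⠂⠂
⠀⠀⠀⠀⠿⠿⠿⠿⠿⠿⠿⠿
⠀⠀⠀⠀⠀⠀⠀⠀⠀⠀⠀⠀
⠀⠀⠀⠀⠀⠀⠀⠀⠀⠀⠀⠀
⠀⠀⠀⠀⠀⠀⠀⠀⠀⠀⠀⠀

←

⠀⠀⠀⠀⠀⠀⠀⠀⠀⠀⠀⠀
⠀⠀⠀⠀⠀⠀⠀⠀⠀⠀⠀⠀
⠀⠀⠀⠀⠀⠀⠀⠀⠀⠀⠀⠀
⠀⠀⠀⠀⠀⠀⠀⠀⠀⠀⠀⠀
⠀⠀⠀⠀⠿⠿⠿⠿⠿⠿⠿⠿
⠀⠀⠀⠀⠿⠿⠿⠿⠂⠂⠂⠂
⠀⠀⠀⠀⠂⠂⣾⠂⠂⠂⠂⠂
⠀⠀⠀⠀⠿⠿⠿⠿⠂⠂⠂⠂
⠀⠀⠀⠀⠿⠿⠿⠿⠿⠿⠿⠿
⠀⠀⠀⠀⠀⠀⠀⠀⠀⠀⠀⠀
⠀⠀⠀⠀⠀⠀⠀⠀⠀⠀⠀⠀
⠀⠀⠀⠀⠀⠀⠀⠀⠀⠀⠀⠀

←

⠀⠀⠀⠀⠀⠀⠀⠀⠀⠀⠀⠀
⠀⠀⠀⠀⠀⠀⠀⠀⠀⠀⠀⠀
⠀⠀⠀⠀⠀⠀⠀⠀⠀⠀⠀⠀
⠀⠀⠀⠀⠀⠀⠀⠀⠀⠀⠀⠀
⠀⠀⠀⠀⠿⠿⠿⠿⠿⠿⠿⠿
⠀⠀⠀⠀⠿⠿⠿⠿⠿⠂⠂⠂
⠀⠀⠀⠀⠂⠂⣾⠂⠂⠂⠂⠂
⠀⠀⠀⠀⠿⠿⠿⠿⠿⠂⠂⠂
⠀⠀⠀⠀⠿⠿⠿⠿⠿⠿⠿⠿
⠀⠀⠀⠀⠀⠀⠀⠀⠀⠀⠀⠀
⠀⠀⠀⠀⠀⠀⠀⠀⠀⠀⠀⠀
⠀⠀⠀⠀⠀⠀⠀⠀⠀⠀⠀⠀

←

⠀⠀⠀⠀⠀⠀⠀⠀⠀⠀⠀⠀
⠀⠀⠀⠀⠀⠀⠀⠀⠀⠀⠀⠀
⠀⠀⠀⠀⠀⠀⠀⠀⠀⠀⠀⠀
⠀⠀⠀⠀⠀⠀⠀⠀⠀⠀⠀⠀
⠀⠀⠀⠀⠿⠿⠿⠿⠿⠿⠿⠿
⠀⠀⠀⠀⠿⠿⠿⠿⠿⠿⠂⠂
⠀⠀⠀⠀⠂⠂⣾⠂⠂⠂⠂⠂
⠀⠀⠀⠀⠂⠿⠿⠿⠿⠿⠂⠂
⠀⠀⠀⠀⠂⠿⠿⠿⠿⠿⠿⠿
⠀⠀⠀⠀⠀⠀⠀⠀⠀⠀⠀⠀
⠀⠀⠀⠀⠀⠀⠀⠀⠀⠀⠀⠀
⠀⠀⠀⠀⠀⠀⠀⠀⠀⠀⠀⠀

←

⠀⠀⠀⠀⠀⠀⠀⠀⠀⠀⠀⠀
⠀⠀⠀⠀⠀⠀⠀⠀⠀⠀⠀⠀
⠀⠀⠀⠀⠀⠀⠀⠀⠀⠀⠀⠀
⠀⠀⠀⠀⠀⠀⠀⠀⠀⠀⠀⠀
⠀⠀⠀⠀⠿⠿⠿⠿⠿⠿⠿⠿
⠀⠀⠀⠀⠿⠿⠿⠿⠿⠿⠿⠂
⠀⠀⠀⠀⠿⠂⣾⠂⠂⠂⠂⠂
⠀⠀⠀⠀⠿⠂⠿⠿⠿⠿⠿⠂
⠀⠀⠀⠀⠿⠂⠿⠿⠿⠿⠿⠿
⠀⠀⠀⠀⠀⠀⠀⠀⠀⠀⠀⠀
⠀⠀⠀⠀⠀⠀⠀⠀⠀⠀⠀⠀
⠀⠀⠀⠀⠀⠀⠀⠀⠀⠀⠀⠀

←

⠀⠀⠀⠀⠀⠀⠀⠀⠀⠀⠀⠀
⠀⠀⠀⠀⠀⠀⠀⠀⠀⠀⠀⠀
⠀⠀⠀⠀⠀⠀⠀⠀⠀⠀⠀⠀
⠀⠀⠀⠀⠀⠀⠀⠀⠀⠀⠀⠀
⠀⠀⠀⠀⠿⠿⠿⠿⠿⠿⠿⠿
⠀⠀⠀⠀⠿⠿⠿⠿⠿⠿⠿⠿
⠀⠀⠀⠀⠿⠿⣾⠂⠂⠂⠂⠂
⠀⠀⠀⠀⠿⠿⠂⠿⠿⠿⠿⠿
⠀⠀⠀⠀⠿⠿⠂⠿⠿⠿⠿⠿
⠀⠀⠀⠀⠀⠀⠀⠀⠀⠀⠀⠀
⠀⠀⠀⠀⠀⠀⠀⠀⠀⠀⠀⠀
⠀⠀⠀⠀⠀⠀⠀⠀⠀⠀⠀⠀

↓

⠀⠀⠀⠀⠀⠀⠀⠀⠀⠀⠀⠀
⠀⠀⠀⠀⠀⠀⠀⠀⠀⠀⠀⠀
⠀⠀⠀⠀⠀⠀⠀⠀⠀⠀⠀⠀
⠀⠀⠀⠀⠿⠿⠿⠿⠿⠿⠿⠿
⠀⠀⠀⠀⠿⠿⠿⠿⠿⠿⠿⠿
⠀⠀⠀⠀⠿⠿⠂⠂⠂⠂⠂⠂
⠀⠀⠀⠀⠿⠿⣾⠿⠿⠿⠿⠿
⠀⠀⠀⠀⠿⠿⠂⠿⠿⠿⠿⠿
⠀⠀⠀⠀⠿⠿⠂⠿⠿⠀⠀⠀
⠀⠀⠀⠀⠀⠀⠀⠀⠀⠀⠀⠀
⠀⠀⠀⠀⠀⠀⠀⠀⠀⠀⠀⠀
⠀⠀⠀⠀⠀⠀⠀⠀⠀⠀⠀⠀

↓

⠀⠀⠀⠀⠀⠀⠀⠀⠀⠀⠀⠀
⠀⠀⠀⠀⠀⠀⠀⠀⠀⠀⠀⠀
⠀⠀⠀⠀⠿⠿⠿⠿⠿⠿⠿⠿
⠀⠀⠀⠀⠿⠿⠿⠿⠿⠿⠿⠿
⠀⠀⠀⠀⠿⠿⠂⠂⠂⠂⠂⠂
⠀⠀⠀⠀⠿⠿⠂⠿⠿⠿⠿⠿
⠀⠀⠀⠀⠿⠿⣾⠿⠿⠿⠿⠿
⠀⠀⠀⠀⠿⠿⠂⠿⠿⠀⠀⠀
⠀⠀⠀⠀⠿⠿⠂⠿⠿⠀⠀⠀
⠀⠀⠀⠀⠀⠀⠀⠀⠀⠀⠀⠀
⠀⠀⠀⠀⠀⠀⠀⠀⠀⠀⠀⠀
⠀⠀⠀⠀⠀⠀⠀⠀⠀⠀⠀⠀

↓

⠀⠀⠀⠀⠀⠀⠀⠀⠀⠀⠀⠀
⠀⠀⠀⠀⠿⠿⠿⠿⠿⠿⠿⠿
⠀⠀⠀⠀⠿⠿⠿⠿⠿⠿⠿⠿
⠀⠀⠀⠀⠿⠿⠂⠂⠂⠂⠂⠂
⠀⠀⠀⠀⠿⠿⠂⠿⠿⠿⠿⠿
⠀⠀⠀⠀⠿⠿⠂⠿⠿⠿⠿⠿
⠀⠀⠀⠀⠿⠿⣾⠿⠿⠀⠀⠀
⠀⠀⠀⠀⠿⠿⠂⠿⠿⠀⠀⠀
⠀⠀⠀⠀⠂⠂⠛⠂⠿⠀⠀⠀
⠀⠀⠀⠀⠀⠀⠀⠀⠀⠀⠀⠀
⠀⠀⠀⠀⠀⠀⠀⠀⠀⠀⠀⠀
⠀⠀⠀⠀⠀⠀⠀⠀⠀⠀⠀⠀

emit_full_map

⠿⠿⠿⠿⠿⠿⠿⠿⠿⠿⠿⠿⠿⠿⠿⠿⠿⠿⠿⠿
⠿⠿⠿⠿⠿⠿⠿⠿⠂⠂⠂⠂⠂⠿⠿⠿⠿⠿⠿⠿
⠿⠿⠂⠂⠂⠂⠂⠂⠂⠂⠂⠂⠶⠂⠂⠂⠂⠂⠿⠿
⠿⠿⠂⠿⠿⠿⠿⠿⠂⠂⠂⠂⠂⠿⠿⠿⠿⠂⠿⠿
⠿⠿⠂⠿⠿⠿⠿⠿⠿⠿⠿⠿⠿⠿⠿⠿⠿⠂⠿⠿
⠿⠿⣾⠿⠿⠀⠀⠀⠀⠀⠀⠀⠀⠀⠂⠂⠂⠂⠂⠂
⠿⠿⠂⠿⠿⠀⠀⠀⠀⠀⠀⠀⠀⠀⠂⠂⠂⠂⠂⠂
⠂⠂⠛⠂⠿⠀⠀⠀⠀⠀⠀⠀⠀⠀⠂⠂⠂⠂⠂⠂
⠀⠀⠀⠀⠀⠀⠀⠀⠀⠀⠀⠀⠀⠀⠿⠿⠿⠂⠿⠀
⠀⠀⠀⠀⠀⠀⠀⠀⠀⠀⠀⠀⠀⠀⠂⠂⠂⠂⠿⠀

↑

⠀⠀⠀⠀⠀⠀⠀⠀⠀⠀⠀⠀
⠀⠀⠀⠀⠀⠀⠀⠀⠀⠀⠀⠀
⠀⠀⠀⠀⠿⠿⠿⠿⠿⠿⠿⠿
⠀⠀⠀⠀⠿⠿⠿⠿⠿⠿⠿⠿
⠀⠀⠀⠀⠿⠿⠂⠂⠂⠂⠂⠂
⠀⠀⠀⠀⠿⠿⠂⠿⠿⠿⠿⠿
⠀⠀⠀⠀⠿⠿⣾⠿⠿⠿⠿⠿
⠀⠀⠀⠀⠿⠿⠂⠿⠿⠀⠀⠀
⠀⠀⠀⠀⠿⠿⠂⠿⠿⠀⠀⠀
⠀⠀⠀⠀⠂⠂⠛⠂⠿⠀⠀⠀
⠀⠀⠀⠀⠀⠀⠀⠀⠀⠀⠀⠀
⠀⠀⠀⠀⠀⠀⠀⠀⠀⠀⠀⠀

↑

⠀⠀⠀⠀⠀⠀⠀⠀⠀⠀⠀⠀
⠀⠀⠀⠀⠀⠀⠀⠀⠀⠀⠀⠀
⠀⠀⠀⠀⠀⠀⠀⠀⠀⠀⠀⠀
⠀⠀⠀⠀⠿⠿⠿⠿⠿⠿⠿⠿
⠀⠀⠀⠀⠿⠿⠿⠿⠿⠿⠿⠿
⠀⠀⠀⠀⠿⠿⠂⠂⠂⠂⠂⠂
⠀⠀⠀⠀⠿⠿⣾⠿⠿⠿⠿⠿
⠀⠀⠀⠀⠿⠿⠂⠿⠿⠿⠿⠿
⠀⠀⠀⠀⠿⠿⠂⠿⠿⠀⠀⠀
⠀⠀⠀⠀⠿⠿⠂⠿⠿⠀⠀⠀
⠀⠀⠀⠀⠂⠂⠛⠂⠿⠀⠀⠀
⠀⠀⠀⠀⠀⠀⠀⠀⠀⠀⠀⠀

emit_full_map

⠿⠿⠿⠿⠿⠿⠿⠿⠿⠿⠿⠿⠿⠿⠿⠿⠿⠿⠿⠿
⠿⠿⠿⠿⠿⠿⠿⠿⠂⠂⠂⠂⠂⠿⠿⠿⠿⠿⠿⠿
⠿⠿⠂⠂⠂⠂⠂⠂⠂⠂⠂⠂⠶⠂⠂⠂⠂⠂⠿⠿
⠿⠿⣾⠿⠿⠿⠿⠿⠂⠂⠂⠂⠂⠿⠿⠿⠿⠂⠿⠿
⠿⠿⠂⠿⠿⠿⠿⠿⠿⠿⠿⠿⠿⠿⠿⠿⠿⠂⠿⠿
⠿⠿⠂⠿⠿⠀⠀⠀⠀⠀⠀⠀⠀⠀⠂⠂⠂⠂⠂⠂
⠿⠿⠂⠿⠿⠀⠀⠀⠀⠀⠀⠀⠀⠀⠂⠂⠂⠂⠂⠂
⠂⠂⠛⠂⠿⠀⠀⠀⠀⠀⠀⠀⠀⠀⠂⠂⠂⠂⠂⠂
⠀⠀⠀⠀⠀⠀⠀⠀⠀⠀⠀⠀⠀⠀⠿⠿⠿⠂⠿⠀
⠀⠀⠀⠀⠀⠀⠀⠀⠀⠀⠀⠀⠀⠀⠂⠂⠂⠂⠿⠀


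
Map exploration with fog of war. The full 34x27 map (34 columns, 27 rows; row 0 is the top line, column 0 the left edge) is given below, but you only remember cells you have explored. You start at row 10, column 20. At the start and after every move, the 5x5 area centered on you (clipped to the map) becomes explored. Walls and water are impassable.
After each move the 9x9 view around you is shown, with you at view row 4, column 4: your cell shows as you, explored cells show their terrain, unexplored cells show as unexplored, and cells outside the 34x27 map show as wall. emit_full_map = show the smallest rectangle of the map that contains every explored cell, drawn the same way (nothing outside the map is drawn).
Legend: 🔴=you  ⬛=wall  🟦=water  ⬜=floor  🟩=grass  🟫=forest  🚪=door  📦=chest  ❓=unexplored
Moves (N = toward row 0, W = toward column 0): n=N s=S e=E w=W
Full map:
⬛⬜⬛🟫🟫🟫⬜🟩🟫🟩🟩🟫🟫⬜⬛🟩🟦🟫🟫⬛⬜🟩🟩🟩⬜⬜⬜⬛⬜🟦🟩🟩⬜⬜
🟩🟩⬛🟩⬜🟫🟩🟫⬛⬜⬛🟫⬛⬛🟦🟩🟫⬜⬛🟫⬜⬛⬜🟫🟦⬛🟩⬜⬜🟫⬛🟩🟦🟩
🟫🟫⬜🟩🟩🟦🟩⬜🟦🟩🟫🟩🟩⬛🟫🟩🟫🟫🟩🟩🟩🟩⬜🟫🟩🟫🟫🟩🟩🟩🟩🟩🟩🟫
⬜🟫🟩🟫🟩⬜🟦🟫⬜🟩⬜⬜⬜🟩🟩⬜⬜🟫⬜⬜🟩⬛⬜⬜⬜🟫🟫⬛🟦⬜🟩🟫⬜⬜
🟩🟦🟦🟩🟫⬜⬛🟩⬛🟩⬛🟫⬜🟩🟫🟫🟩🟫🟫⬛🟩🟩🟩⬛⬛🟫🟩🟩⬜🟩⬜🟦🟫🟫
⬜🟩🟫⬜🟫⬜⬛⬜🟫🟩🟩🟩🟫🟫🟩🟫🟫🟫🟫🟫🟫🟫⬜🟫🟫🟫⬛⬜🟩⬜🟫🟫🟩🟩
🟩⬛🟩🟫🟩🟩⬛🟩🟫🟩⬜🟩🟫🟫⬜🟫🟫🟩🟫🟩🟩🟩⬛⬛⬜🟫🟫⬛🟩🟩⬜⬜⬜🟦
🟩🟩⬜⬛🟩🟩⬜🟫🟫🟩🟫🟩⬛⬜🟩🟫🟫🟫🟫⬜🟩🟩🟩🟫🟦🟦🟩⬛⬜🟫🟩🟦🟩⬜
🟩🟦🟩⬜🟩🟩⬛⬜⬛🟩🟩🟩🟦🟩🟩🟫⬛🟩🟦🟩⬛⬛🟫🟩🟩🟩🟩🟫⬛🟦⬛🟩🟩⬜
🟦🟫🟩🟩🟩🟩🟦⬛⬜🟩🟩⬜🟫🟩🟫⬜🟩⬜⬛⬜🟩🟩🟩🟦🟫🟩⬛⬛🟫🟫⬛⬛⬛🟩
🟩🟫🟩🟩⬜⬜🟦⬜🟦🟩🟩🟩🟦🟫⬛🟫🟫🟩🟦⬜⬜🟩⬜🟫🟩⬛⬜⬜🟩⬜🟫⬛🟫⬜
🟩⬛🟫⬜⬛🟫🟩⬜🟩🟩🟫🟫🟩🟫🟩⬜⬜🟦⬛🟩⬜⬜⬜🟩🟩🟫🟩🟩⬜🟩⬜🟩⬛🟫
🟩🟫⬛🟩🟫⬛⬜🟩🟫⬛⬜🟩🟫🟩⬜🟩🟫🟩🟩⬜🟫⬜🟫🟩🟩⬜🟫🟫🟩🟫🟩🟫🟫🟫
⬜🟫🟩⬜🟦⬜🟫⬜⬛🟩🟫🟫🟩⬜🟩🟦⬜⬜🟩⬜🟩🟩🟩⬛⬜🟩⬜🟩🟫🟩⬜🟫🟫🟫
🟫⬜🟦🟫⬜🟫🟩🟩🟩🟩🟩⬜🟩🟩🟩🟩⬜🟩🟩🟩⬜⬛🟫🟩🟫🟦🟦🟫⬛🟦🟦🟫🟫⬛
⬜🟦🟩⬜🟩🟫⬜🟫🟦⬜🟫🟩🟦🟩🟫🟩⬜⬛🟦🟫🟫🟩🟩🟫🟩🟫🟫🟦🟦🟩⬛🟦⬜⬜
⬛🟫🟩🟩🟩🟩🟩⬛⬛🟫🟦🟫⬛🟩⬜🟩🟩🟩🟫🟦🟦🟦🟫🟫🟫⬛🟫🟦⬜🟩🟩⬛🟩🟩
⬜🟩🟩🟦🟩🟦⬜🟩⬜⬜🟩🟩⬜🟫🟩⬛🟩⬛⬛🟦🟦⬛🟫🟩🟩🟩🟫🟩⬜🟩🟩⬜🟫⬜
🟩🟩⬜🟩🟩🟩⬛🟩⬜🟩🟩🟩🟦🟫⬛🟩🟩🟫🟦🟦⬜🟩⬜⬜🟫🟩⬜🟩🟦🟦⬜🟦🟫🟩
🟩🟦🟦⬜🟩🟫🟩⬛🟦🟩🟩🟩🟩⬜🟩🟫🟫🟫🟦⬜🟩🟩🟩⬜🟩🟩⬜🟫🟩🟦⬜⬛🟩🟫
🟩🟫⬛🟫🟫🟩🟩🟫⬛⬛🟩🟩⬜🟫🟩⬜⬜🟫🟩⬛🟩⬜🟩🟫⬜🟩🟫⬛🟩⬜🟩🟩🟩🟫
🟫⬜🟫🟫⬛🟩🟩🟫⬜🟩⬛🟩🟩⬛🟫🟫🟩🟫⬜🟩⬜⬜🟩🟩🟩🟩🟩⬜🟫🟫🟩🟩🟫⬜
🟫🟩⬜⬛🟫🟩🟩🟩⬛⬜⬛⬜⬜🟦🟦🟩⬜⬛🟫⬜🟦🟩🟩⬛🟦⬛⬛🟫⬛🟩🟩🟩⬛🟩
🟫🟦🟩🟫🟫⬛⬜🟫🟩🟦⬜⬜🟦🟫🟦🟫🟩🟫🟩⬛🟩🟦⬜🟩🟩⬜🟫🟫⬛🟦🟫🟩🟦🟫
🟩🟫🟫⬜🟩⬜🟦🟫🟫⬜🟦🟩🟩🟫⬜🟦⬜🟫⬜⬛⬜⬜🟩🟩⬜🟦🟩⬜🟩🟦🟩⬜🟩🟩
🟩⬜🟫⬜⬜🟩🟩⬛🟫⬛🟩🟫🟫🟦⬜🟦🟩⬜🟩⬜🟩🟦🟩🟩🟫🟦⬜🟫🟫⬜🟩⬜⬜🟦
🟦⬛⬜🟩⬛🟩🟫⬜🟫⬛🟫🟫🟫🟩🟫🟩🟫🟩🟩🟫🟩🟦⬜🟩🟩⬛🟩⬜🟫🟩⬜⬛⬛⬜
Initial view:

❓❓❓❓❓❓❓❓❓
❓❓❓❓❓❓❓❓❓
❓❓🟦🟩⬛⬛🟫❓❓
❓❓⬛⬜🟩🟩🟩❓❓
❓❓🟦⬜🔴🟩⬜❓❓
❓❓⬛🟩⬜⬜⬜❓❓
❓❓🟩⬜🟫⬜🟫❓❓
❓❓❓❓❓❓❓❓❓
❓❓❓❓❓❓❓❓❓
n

❓❓❓❓❓❓❓❓❓
❓❓❓❓❓❓❓❓❓
❓❓🟫⬜🟩🟩🟩❓❓
❓❓🟦🟩⬛⬛🟫❓❓
❓❓⬛⬜🔴🟩🟩❓❓
❓❓🟦⬜⬜🟩⬜❓❓
❓❓⬛🟩⬜⬜⬜❓❓
❓❓🟩⬜🟫⬜🟫❓❓
❓❓❓❓❓❓❓❓❓

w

❓❓❓❓❓❓❓❓❓
❓❓❓❓❓❓❓❓❓
❓❓🟫🟫⬜🟩🟩🟩❓
❓❓🟩🟦🟩⬛⬛🟫❓
❓❓⬜⬛🔴🟩🟩🟩❓
❓❓🟩🟦⬜⬜🟩⬜❓
❓❓🟦⬛🟩⬜⬜⬜❓
❓❓❓🟩⬜🟫⬜🟫❓
❓❓❓❓❓❓❓❓❓

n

❓❓❓❓❓❓❓❓❓
❓❓❓❓❓❓❓❓❓
❓❓🟩🟫🟩🟩🟩❓❓
❓❓🟫🟫⬜🟩🟩🟩❓
❓❓🟩🟦🔴⬛⬛🟫❓
❓❓⬜⬛⬜🟩🟩🟩❓
❓❓🟩🟦⬜⬜🟩⬜❓
❓❓🟦⬛🟩⬜⬜⬜❓
❓❓❓🟩⬜🟫⬜🟫❓

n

❓❓❓❓❓❓❓❓❓
❓❓❓❓❓❓❓❓❓
❓❓🟫🟫🟫🟫🟫❓❓
❓❓🟩🟫🟩🟩🟩❓❓
❓❓🟫🟫🔴🟩🟩🟩❓
❓❓🟩🟦🟩⬛⬛🟫❓
❓❓⬜⬛⬜🟩🟩🟩❓
❓❓🟩🟦⬜⬜🟩⬜❓
❓❓🟦⬛🟩⬜⬜⬜❓

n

❓❓❓❓❓❓❓❓❓
❓❓❓❓❓❓❓❓❓
❓❓🟫🟫⬛🟩🟩❓❓
❓❓🟫🟫🟫🟫🟫❓❓
❓❓🟩🟫🔴🟩🟩❓❓
❓❓🟫🟫⬜🟩🟩🟩❓
❓❓🟩🟦🟩⬛⬛🟫❓
❓❓⬜⬛⬜🟩🟩🟩❓
❓❓🟩🟦⬜⬜🟩⬜❓

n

❓❓❓❓❓❓❓❓❓
❓❓❓❓❓❓❓❓❓
❓❓🟫⬜⬜🟩⬛❓❓
❓❓🟫🟫⬛🟩🟩❓❓
❓❓🟫🟫🔴🟫🟫❓❓
❓❓🟩🟫🟩🟩🟩❓❓
❓❓🟫🟫⬜🟩🟩🟩❓
❓❓🟩🟦🟩⬛⬛🟫❓
❓❓⬜⬛⬜🟩🟩🟩❓

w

❓❓❓❓❓❓❓❓❓
❓❓❓❓❓❓❓❓❓
❓❓⬜🟫⬜⬜🟩⬛❓
❓❓🟩🟫🟫⬛🟩🟩❓
❓❓🟫🟫🔴🟫🟫🟫❓
❓❓🟫🟩🟫🟩🟩🟩❓
❓❓🟫🟫🟫⬜🟩🟩🟩
❓❓❓🟩🟦🟩⬛⬛🟫
❓❓❓⬜⬛⬜🟩🟩🟩

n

❓❓❓❓❓❓❓❓❓
❓❓❓❓❓❓❓❓❓
❓❓🟫🟫🟩🟩🟩❓❓
❓❓⬜🟫⬜⬜🟩⬛❓
❓❓🟩🟫🔴⬛🟩🟩❓
❓❓🟫🟫🟫🟫🟫🟫❓
❓❓🟫🟩🟫🟩🟩🟩❓
❓❓🟫🟫🟫⬜🟩🟩🟩
❓❓❓🟩🟦🟩⬛⬛🟫

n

⬛⬛⬛⬛⬛⬛⬛⬛⬛
❓❓❓❓❓❓❓❓❓
❓❓🟫⬜⬛🟫⬜❓❓
❓❓🟫🟫🟩🟩🟩❓❓
❓❓⬜🟫🔴⬜🟩⬛❓
❓❓🟩🟫🟫⬛🟩🟩❓
❓❓🟫🟫🟫🟫🟫🟫❓
❓❓🟫🟩🟫🟩🟩🟩❓
❓❓🟫🟫🟫⬜🟩🟩🟩

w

⬛⬛⬛⬛⬛⬛⬛⬛⬛
❓❓❓❓❓❓❓❓❓
❓❓🟩🟫⬜⬛🟫⬜❓
❓❓🟩🟫🟫🟩🟩🟩❓
❓❓⬜⬜🔴⬜⬜🟩⬛
❓❓🟫🟩🟫🟫⬛🟩🟩
❓❓🟫🟫🟫🟫🟫🟫🟫
❓❓❓🟫🟩🟫🟩🟩🟩
❓❓❓🟫🟫🟫⬜🟩🟩

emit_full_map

🟩🟫⬜⬛🟫⬜❓❓
🟩🟫🟫🟩🟩🟩❓❓
⬜⬜🔴⬜⬜🟩⬛❓
🟫🟩🟫🟫⬛🟩🟩❓
🟫🟫🟫🟫🟫🟫🟫❓
❓🟫🟩🟫🟩🟩🟩❓
❓🟫🟫🟫⬜🟩🟩🟩
❓❓🟩🟦🟩⬛⬛🟫
❓❓⬜⬛⬜🟩🟩🟩
❓❓🟩🟦⬜⬜🟩⬜
❓❓🟦⬛🟩⬜⬜⬜
❓❓❓🟩⬜🟫⬜🟫

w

⬛⬛⬛⬛⬛⬛⬛⬛⬛
❓❓❓❓❓❓❓❓❓
❓❓🟦🟩🟫⬜⬛🟫⬜
❓❓🟫🟩🟫🟫🟩🟩🟩
❓❓🟩⬜🔴🟫⬜⬜🟩
❓❓🟫🟫🟩🟫🟫⬛🟩
❓❓🟩🟫🟫🟫🟫🟫🟫
❓❓❓❓🟫🟩🟫🟩🟩
❓❓❓❓🟫🟫🟫⬜🟩

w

⬛⬛⬛⬛⬛⬛⬛⬛⬛
❓❓❓❓❓❓❓❓❓
❓❓⬛🟦🟩🟫⬜⬛🟫
❓❓⬛🟫🟩🟫🟫🟩🟩
❓❓🟩🟩🔴⬜🟫⬜⬜
❓❓🟩🟫🟫🟩🟫🟫⬛
❓❓🟫🟩🟫🟫🟫🟫🟫
❓❓❓❓❓🟫🟩🟫🟩
❓❓❓❓❓🟫🟫🟫⬜

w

⬛⬛⬛⬛⬛⬛⬛⬛⬛
❓❓❓❓❓❓❓❓❓
❓❓⬛⬛🟦🟩🟫⬜⬛
❓❓🟩⬛🟫🟩🟫🟫🟩
❓❓⬜🟩🔴⬜⬜🟫⬜
❓❓⬜🟩🟫🟫🟩🟫🟫
❓❓🟫🟫🟩🟫🟫🟫🟫
❓❓❓❓❓❓🟫🟩🟫
❓❓❓❓❓❓🟫🟫🟫

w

⬛⬛⬛⬛⬛⬛⬛⬛⬛
❓❓❓❓❓❓❓❓❓
❓❓🟫⬛⬛🟦🟩🟫⬜
❓❓🟩🟩⬛🟫🟩🟫🟫
❓❓⬜⬜🔴🟩⬜⬜🟫
❓❓🟫⬜🟩🟫🟫🟩🟫
❓❓🟩🟫🟫🟩🟫🟫🟫
❓❓❓❓❓❓❓🟫🟩
❓❓❓❓❓❓❓🟫🟫

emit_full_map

🟫⬛⬛🟦🟩🟫⬜⬛🟫⬜❓❓
🟩🟩⬛🟫🟩🟫🟫🟩🟩🟩❓❓
⬜⬜🔴🟩⬜⬜🟫⬜⬜🟩⬛❓
🟫⬜🟩🟫🟫🟩🟫🟫⬛🟩🟩❓
🟩🟫🟫🟩🟫🟫🟫🟫🟫🟫🟫❓
❓❓❓❓❓🟫🟩🟫🟩🟩🟩❓
❓❓❓❓❓🟫🟫🟫⬜🟩🟩🟩
❓❓❓❓❓❓🟩🟦🟩⬛⬛🟫
❓❓❓❓❓❓⬜⬛⬜🟩🟩🟩
❓❓❓❓❓❓🟩🟦⬜⬜🟩⬜
❓❓❓❓❓❓🟦⬛🟩⬜⬜⬜
❓❓❓❓❓❓❓🟩⬜🟫⬜🟫

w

⬛⬛⬛⬛⬛⬛⬛⬛⬛
❓❓❓❓❓❓❓❓❓
❓❓⬛🟫⬛⬛🟦🟩🟫
❓❓🟫🟩🟩⬛🟫🟩🟫
❓❓⬜⬜🔴🟩🟩⬜⬜
❓❓⬛🟫⬜🟩🟫🟫🟩
❓❓🟩🟩🟫🟫🟩🟫🟫
❓❓❓❓❓❓❓❓🟫
❓❓❓❓❓❓❓❓🟫

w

⬛⬛⬛⬛⬛⬛⬛⬛⬛
❓❓❓❓❓❓❓❓❓
❓❓⬜⬛🟫⬛⬛🟦🟩
❓❓🟩🟫🟩🟩⬛🟫🟩
❓❓🟩⬜🔴⬜🟩🟩⬜
❓❓🟩⬛🟫⬜🟩🟫🟫
❓❓🟩🟩🟩🟫🟫🟩🟫
❓❓❓❓❓❓❓❓❓
❓❓❓❓❓❓❓❓❓

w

⬛⬛⬛⬛⬛⬛⬛⬛⬛
❓❓❓❓❓❓❓❓❓
❓❓⬛⬜⬛🟫⬛⬛🟦
❓❓🟦🟩🟫🟩🟩⬛🟫
❓❓⬜🟩🔴⬜⬜🟩🟩
❓❓⬛🟩⬛🟫⬜🟩🟫
❓❓🟫🟩🟩🟩🟫🟫🟩
❓❓❓❓❓❓❓❓❓
❓❓❓❓❓❓❓❓❓

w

⬛⬛⬛⬛⬛⬛⬛⬛⬛
❓❓❓❓❓❓❓❓❓
❓❓🟫⬛⬜⬛🟫⬛⬛
❓❓⬜🟦🟩🟫🟩🟩⬛
❓❓🟫⬜🔴⬜⬜⬜🟩
❓❓🟩⬛🟩⬛🟫⬜🟩
❓❓⬜🟫🟩🟩🟩🟫🟫
❓❓❓❓❓❓❓❓❓
❓❓❓❓❓❓❓❓❓

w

⬛⬛⬛⬛⬛⬛⬛⬛⬛
❓❓❓❓❓❓❓❓❓
❓❓🟩🟫⬛⬜⬛🟫⬛
❓❓🟩⬜🟦🟩🟫🟩🟩
❓❓🟦🟫🔴🟩⬜⬜⬜
❓❓⬛🟩⬛🟩⬛🟫⬜
❓❓⬛⬜🟫🟩🟩🟩🟫
❓❓❓❓❓❓❓❓❓
❓❓❓❓❓❓❓❓❓

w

⬛⬛⬛⬛⬛⬛⬛⬛⬛
❓❓❓❓❓❓❓❓❓
❓❓🟫🟩🟫⬛⬜⬛🟫
❓❓🟦🟩⬜🟦🟩🟫🟩
❓❓⬜🟦🔴⬜🟩⬜⬜
❓❓⬜⬛🟩⬛🟩⬛🟫
❓❓⬜⬛⬜🟫🟩🟩🟩
❓❓❓❓❓❓❓❓❓
❓❓❓❓❓❓❓❓❓

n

⬛⬛⬛⬛⬛⬛⬛⬛⬛
⬛⬛⬛⬛⬛⬛⬛⬛⬛
❓❓🟫⬜🟩🟫🟩❓❓
❓❓🟫🟩🟫⬛⬜⬛🟫
❓❓🟦🟩🔴🟦🟩🟫🟩
❓❓⬜🟦🟫⬜🟩⬜⬜
❓❓⬜⬛🟩⬛🟩⬛🟫
❓❓⬜⬛⬜🟫🟩🟩🟩
❓❓❓❓❓❓❓❓❓

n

⬛⬛⬛⬛⬛⬛⬛⬛⬛
⬛⬛⬛⬛⬛⬛⬛⬛⬛
⬛⬛⬛⬛⬛⬛⬛⬛⬛
❓❓🟫⬜🟩🟫🟩❓❓
❓❓🟫🟩🔴⬛⬜⬛🟫
❓❓🟦🟩⬜🟦🟩🟫🟩
❓❓⬜🟦🟫⬜🟩⬜⬜
❓❓⬜⬛🟩⬛🟩⬛🟫
❓❓⬜⬛⬜🟫🟩🟩🟩

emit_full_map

🟫⬜🟩🟫🟩❓❓❓❓❓❓❓❓❓❓❓❓❓
🟫🟩🔴⬛⬜⬛🟫⬛⬛🟦🟩🟫⬜⬛🟫⬜❓❓
🟦🟩⬜🟦🟩🟫🟩🟩⬛🟫🟩🟫🟫🟩🟩🟩❓❓
⬜🟦🟫⬜🟩⬜⬜⬜🟩🟩⬜⬜🟫⬜⬜🟩⬛❓
⬜⬛🟩⬛🟩⬛🟫⬜🟩🟫🟫🟩🟫🟫⬛🟩🟩❓
⬜⬛⬜🟫🟩🟩🟩🟫🟫🟩🟫🟫🟫🟫🟫🟫🟫❓
❓❓❓❓❓❓❓❓❓❓❓🟫🟩🟫🟩🟩🟩❓
❓❓❓❓❓❓❓❓❓❓❓🟫🟫🟫⬜🟩🟩🟩
❓❓❓❓❓❓❓❓❓❓❓❓🟩🟦🟩⬛⬛🟫
❓❓❓❓❓❓❓❓❓❓❓❓⬜⬛⬜🟩🟩🟩
❓❓❓❓❓❓❓❓❓❓❓❓🟩🟦⬜⬜🟩⬜
❓❓❓❓❓❓❓❓❓❓❓❓🟦⬛🟩⬜⬜⬜
❓❓❓❓❓❓❓❓❓❓❓❓❓🟩⬜🟫⬜🟫
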